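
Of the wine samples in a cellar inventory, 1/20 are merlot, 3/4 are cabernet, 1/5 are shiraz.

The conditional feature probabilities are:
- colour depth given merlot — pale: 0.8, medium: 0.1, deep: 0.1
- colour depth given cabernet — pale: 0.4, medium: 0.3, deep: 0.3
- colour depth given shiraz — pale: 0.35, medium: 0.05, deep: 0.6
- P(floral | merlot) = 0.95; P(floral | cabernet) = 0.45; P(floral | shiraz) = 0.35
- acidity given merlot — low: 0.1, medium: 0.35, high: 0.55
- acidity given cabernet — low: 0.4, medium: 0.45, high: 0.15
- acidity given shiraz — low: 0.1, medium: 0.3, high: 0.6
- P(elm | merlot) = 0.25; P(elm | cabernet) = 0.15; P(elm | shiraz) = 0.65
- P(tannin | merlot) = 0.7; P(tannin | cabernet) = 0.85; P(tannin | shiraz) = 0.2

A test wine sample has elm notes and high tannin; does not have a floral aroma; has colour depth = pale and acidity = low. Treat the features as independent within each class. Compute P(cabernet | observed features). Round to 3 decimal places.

0.931

merlot: 0.05 × 0.8 × (1−0.95) × 0.1 × 0.25 × 0.7 = 0.000035
cabernet: 0.75 × 0.4 × (1−0.45) × 0.4 × 0.15 × 0.85 = 0.008415
shiraz: 0.2 × 0.35 × (1−0.35) × 0.1 × 0.65 × 0.2 = 0.0005915
P(cabernet | x) = 0.008415 / 0.0090415 ≈ 0.931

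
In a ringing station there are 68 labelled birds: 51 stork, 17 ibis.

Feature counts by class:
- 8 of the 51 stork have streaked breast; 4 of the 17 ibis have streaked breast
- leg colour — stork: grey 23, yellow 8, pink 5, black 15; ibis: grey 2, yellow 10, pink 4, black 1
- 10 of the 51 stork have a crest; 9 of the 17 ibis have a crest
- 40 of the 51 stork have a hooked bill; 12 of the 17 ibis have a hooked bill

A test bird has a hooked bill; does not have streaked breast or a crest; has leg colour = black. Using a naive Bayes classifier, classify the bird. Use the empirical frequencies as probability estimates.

stork: (51/68) × (43/51) × (15/51) × (41/51) × (40/51) ≈ 0.117269
ibis: (17/68) × (13/17) × (1/17) × (8/17) × (12/17) ≈ 0.00373559
Highest score → stork.

stork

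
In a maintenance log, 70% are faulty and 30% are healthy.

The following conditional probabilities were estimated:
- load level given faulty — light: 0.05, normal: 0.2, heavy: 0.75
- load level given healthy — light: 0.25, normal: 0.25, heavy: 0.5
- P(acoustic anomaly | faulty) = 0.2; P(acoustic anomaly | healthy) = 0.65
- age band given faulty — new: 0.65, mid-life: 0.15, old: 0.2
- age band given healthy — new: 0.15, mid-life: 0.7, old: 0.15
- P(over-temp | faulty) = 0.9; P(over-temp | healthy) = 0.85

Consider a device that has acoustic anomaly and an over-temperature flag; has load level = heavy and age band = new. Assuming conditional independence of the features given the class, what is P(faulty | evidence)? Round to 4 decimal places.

0.8317

faulty: 0.7 × 0.75 × 0.2 × 0.65 × 0.9 = 0.061425
healthy: 0.3 × 0.5 × 0.65 × 0.15 × 0.85 = 0.01243125
P(faulty | x) = 0.061425 / 0.07385625 ≈ 0.8317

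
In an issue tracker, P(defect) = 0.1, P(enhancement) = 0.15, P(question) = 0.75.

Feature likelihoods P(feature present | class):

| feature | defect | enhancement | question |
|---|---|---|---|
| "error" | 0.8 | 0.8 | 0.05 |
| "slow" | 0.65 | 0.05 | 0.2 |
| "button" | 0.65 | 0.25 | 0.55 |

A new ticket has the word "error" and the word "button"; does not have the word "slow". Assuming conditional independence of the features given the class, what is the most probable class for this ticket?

enhancement

defect: 0.1 × 0.8 × (1−0.65) × 0.65 = 0.0182
enhancement: 0.15 × 0.8 × (1−0.05) × 0.25 = 0.0285
question: 0.75 × 0.05 × (1−0.2) × 0.55 = 0.0165
Highest score → enhancement.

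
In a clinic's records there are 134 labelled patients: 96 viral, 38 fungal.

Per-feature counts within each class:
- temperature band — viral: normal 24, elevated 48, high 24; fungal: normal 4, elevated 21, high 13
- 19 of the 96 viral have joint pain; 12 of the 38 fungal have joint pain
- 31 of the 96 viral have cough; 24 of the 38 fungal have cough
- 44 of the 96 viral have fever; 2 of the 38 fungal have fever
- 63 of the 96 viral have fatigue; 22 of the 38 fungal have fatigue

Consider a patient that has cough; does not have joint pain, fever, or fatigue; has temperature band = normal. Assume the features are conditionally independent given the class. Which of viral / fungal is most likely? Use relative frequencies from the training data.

viral: (96/134) × (24/96) × (77/96) × (31/96) × (52/96) × (33/96) ≈ 0.00863756
fungal: (38/134) × (4/38) × (26/38) × (24/38) × (36/38) × (16/38) ≈ 0.0051455
Highest score → viral.

viral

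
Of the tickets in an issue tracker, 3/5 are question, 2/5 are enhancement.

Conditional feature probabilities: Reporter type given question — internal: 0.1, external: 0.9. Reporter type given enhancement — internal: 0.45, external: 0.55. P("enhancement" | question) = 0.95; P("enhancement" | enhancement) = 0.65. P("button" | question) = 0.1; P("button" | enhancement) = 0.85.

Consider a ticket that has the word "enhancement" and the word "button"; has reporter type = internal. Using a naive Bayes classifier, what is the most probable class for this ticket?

question: 0.6 × 0.1 × 0.95 × 0.1 = 0.0057
enhancement: 0.4 × 0.45 × 0.65 × 0.85 = 0.09945
Highest score → enhancement.

enhancement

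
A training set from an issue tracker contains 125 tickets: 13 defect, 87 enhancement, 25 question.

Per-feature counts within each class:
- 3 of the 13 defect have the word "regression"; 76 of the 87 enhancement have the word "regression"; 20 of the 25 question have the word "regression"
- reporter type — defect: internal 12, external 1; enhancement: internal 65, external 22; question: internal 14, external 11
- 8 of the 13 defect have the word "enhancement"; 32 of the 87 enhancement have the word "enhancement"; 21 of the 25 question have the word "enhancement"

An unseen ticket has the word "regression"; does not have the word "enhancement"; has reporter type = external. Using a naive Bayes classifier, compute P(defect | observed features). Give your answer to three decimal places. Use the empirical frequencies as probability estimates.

0.007

defect: (13/125) × (3/13) × (1/13) × (5/13) ≈ 0.000710059
enhancement: (87/125) × (76/87) × (22/87) × (55/87) ≈ 0.0971965
question: (25/125) × (20/25) × (11/25) × (4/25) = 0.011264
P(defect | x) = 0.000710059 / 0.109170559 ≈ 0.007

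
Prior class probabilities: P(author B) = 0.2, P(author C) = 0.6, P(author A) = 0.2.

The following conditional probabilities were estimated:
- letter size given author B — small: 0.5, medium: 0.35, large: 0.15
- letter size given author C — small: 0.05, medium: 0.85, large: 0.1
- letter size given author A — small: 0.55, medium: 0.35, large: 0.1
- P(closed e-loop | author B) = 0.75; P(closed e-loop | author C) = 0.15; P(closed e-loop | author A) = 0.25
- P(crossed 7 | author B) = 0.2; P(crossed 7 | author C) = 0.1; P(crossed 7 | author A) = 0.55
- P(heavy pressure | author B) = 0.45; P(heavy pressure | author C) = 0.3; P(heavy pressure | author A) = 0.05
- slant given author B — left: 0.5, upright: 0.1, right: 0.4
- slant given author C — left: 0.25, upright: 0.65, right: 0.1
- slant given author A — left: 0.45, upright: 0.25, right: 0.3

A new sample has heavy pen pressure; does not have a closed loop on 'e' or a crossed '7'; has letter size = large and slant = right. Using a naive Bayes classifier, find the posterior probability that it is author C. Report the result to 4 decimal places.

author B: 0.2 × 0.15 × (1−0.75) × (1−0.2) × 0.45 × 0.4 = 0.00108
author C: 0.6 × 0.1 × (1−0.15) × (1−0.1) × 0.3 × 0.1 = 0.001377
author A: 0.2 × 0.1 × (1−0.25) × (1−0.55) × 0.05 × 0.3 = 0.00010125
P(author C | x) = 0.001377 / 0.00255825 ≈ 0.5383

0.5383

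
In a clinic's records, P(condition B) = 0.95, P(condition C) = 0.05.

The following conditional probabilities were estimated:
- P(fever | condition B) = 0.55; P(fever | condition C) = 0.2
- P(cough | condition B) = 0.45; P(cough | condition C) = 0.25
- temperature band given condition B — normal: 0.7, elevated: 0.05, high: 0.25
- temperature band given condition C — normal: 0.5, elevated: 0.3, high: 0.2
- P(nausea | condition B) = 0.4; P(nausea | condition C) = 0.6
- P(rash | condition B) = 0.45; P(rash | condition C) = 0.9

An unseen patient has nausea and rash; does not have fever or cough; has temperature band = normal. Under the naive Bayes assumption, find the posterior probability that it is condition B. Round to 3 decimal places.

condition B: 0.95 × (1−0.55) × (1−0.45) × 0.7 × 0.4 × 0.45 = 0.02962575
condition C: 0.05 × (1−0.2) × (1−0.25) × 0.5 × 0.6 × 0.9 = 0.0081
P(condition B | x) = 0.02962575 / 0.03772575 ≈ 0.785

0.785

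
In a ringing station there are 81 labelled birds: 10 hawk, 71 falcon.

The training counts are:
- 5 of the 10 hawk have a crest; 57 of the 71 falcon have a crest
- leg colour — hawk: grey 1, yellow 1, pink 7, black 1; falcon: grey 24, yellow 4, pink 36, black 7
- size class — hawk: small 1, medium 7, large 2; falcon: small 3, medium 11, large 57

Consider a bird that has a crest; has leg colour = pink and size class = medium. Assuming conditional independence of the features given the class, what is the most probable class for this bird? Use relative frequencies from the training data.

hawk: (10/81) × (5/10) × (7/10) × (7/10) ≈ 0.0302469
falcon: (71/81) × (57/71) × (36/71) × (11/71) ≈ 0.05528
Highest score → falcon.

falcon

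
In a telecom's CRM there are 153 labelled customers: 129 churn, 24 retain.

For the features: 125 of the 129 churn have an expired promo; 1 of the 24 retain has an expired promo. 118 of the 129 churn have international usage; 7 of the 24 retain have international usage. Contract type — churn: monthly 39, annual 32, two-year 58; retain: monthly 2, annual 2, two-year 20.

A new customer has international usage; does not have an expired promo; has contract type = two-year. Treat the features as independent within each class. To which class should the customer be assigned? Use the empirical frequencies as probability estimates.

churn: (129/153) × (4/129) × (118/129) × (58/129) ≈ 0.0107522
retain: (24/153) × (23/24) × (7/24) × (20/24) ≈ 0.0365378
Highest score → retain.

retain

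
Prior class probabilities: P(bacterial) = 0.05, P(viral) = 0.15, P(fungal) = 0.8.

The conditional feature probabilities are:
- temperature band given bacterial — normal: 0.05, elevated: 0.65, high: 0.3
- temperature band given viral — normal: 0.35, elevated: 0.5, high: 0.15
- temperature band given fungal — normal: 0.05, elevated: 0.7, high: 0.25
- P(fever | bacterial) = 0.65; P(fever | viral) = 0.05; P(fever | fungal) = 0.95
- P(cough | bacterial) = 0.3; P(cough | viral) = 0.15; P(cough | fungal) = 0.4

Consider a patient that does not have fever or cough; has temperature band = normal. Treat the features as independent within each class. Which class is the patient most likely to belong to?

bacterial: 0.05 × 0.05 × (1−0.65) × (1−0.3) = 0.0006125
viral: 0.15 × 0.35 × (1−0.05) × (1−0.15) = 0.04239375
fungal: 0.8 × 0.05 × (1−0.95) × (1−0.4) = 0.0012
Highest score → viral.

viral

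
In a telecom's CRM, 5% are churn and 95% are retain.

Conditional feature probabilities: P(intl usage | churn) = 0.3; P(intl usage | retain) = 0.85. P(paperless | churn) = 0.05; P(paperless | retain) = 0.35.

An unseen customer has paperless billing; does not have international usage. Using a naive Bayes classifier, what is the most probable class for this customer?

churn: 0.05 × (1−0.3) × 0.05 = 0.00175
retain: 0.95 × (1−0.85) × 0.35 = 0.049875
Highest score → retain.

retain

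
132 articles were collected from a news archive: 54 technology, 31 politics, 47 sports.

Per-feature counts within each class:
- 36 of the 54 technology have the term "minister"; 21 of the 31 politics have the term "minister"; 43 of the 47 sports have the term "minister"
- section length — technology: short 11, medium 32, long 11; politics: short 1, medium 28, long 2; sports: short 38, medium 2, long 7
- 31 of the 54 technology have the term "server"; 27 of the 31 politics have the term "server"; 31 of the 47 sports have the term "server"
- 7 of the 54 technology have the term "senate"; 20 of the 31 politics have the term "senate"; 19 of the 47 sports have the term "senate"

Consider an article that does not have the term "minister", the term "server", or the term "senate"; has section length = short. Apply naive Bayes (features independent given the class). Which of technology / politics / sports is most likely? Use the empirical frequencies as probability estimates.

technology

technology: (54/132) × (18/54) × (11/54) × (23/54) × (47/54) ≈ 0.0102976
politics: (31/132) × (10/31) × (1/31) × (4/31) × (11/31) ≈ 0.000111891
sports: (47/132) × (4/47) × (38/47) × (16/47) × (28/47) ≈ 0.00496883
Highest score → technology.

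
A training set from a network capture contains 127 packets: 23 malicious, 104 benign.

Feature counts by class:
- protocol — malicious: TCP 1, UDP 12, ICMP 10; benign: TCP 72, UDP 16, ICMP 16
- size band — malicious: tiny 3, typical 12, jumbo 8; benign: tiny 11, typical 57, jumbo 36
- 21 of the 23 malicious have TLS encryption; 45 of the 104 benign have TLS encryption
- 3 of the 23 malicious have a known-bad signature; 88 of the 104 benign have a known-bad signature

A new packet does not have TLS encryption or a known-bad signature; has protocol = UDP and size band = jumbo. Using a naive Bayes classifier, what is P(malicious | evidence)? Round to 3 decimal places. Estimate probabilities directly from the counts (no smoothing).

0.395

malicious: (23/127) × (12/23) × (8/23) × (2/23) × (20/23) ≈ 0.0024851
benign: (104/127) × (16/104) × (36/104) × (59/104) × (16/104) ≈ 0.00380619
P(malicious | x) = 0.0024851 / 0.00629129 ≈ 0.395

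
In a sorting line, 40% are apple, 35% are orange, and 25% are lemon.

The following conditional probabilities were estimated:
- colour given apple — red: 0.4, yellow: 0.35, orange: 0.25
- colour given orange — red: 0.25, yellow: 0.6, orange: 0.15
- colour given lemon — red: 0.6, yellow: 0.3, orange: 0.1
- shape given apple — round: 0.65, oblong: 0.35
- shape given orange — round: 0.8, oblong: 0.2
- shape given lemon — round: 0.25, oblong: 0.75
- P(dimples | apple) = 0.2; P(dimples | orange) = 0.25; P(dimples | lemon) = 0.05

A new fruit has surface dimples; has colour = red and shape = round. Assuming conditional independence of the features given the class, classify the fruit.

apple: 0.4 × 0.4 × 0.65 × 0.2 = 0.0208
orange: 0.35 × 0.25 × 0.8 × 0.25 = 0.0175
lemon: 0.25 × 0.6 × 0.25 × 0.05 = 0.001875
Highest score → apple.

apple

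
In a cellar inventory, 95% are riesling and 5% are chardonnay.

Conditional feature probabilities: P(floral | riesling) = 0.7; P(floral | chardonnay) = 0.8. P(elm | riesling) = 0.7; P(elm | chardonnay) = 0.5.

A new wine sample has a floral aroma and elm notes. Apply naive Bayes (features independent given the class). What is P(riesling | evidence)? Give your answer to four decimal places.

0.9588

riesling: 0.95 × 0.7 × 0.7 = 0.4655
chardonnay: 0.05 × 0.8 × 0.5 = 0.02
P(riesling | x) = 0.4655 / 0.4855 ≈ 0.9588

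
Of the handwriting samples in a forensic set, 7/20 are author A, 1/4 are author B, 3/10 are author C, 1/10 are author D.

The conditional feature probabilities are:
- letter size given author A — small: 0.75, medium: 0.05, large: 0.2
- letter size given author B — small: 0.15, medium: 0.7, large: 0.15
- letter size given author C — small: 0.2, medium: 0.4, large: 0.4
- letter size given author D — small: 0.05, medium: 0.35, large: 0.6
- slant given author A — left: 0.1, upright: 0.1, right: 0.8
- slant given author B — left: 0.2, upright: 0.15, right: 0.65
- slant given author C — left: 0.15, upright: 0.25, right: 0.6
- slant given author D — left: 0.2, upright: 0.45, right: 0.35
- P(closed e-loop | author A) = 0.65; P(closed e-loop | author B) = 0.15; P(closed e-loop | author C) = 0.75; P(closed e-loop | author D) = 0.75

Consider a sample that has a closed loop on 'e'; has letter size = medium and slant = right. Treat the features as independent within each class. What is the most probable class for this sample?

author A: 0.35 × 0.05 × 0.8 × 0.65 = 0.0091
author B: 0.25 × 0.7 × 0.65 × 0.15 = 0.0170625
author C: 0.3 × 0.4 × 0.6 × 0.75 = 0.054
author D: 0.1 × 0.35 × 0.35 × 0.75 = 0.0091875
Highest score → author C.

author C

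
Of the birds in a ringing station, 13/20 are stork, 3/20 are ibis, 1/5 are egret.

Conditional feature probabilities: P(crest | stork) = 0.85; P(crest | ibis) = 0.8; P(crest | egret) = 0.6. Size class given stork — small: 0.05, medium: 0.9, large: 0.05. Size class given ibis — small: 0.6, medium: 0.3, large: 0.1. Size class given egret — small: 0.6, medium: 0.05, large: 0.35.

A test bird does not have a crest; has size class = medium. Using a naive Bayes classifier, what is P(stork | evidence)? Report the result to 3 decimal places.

0.871

stork: 0.65 × (1−0.85) × 0.9 = 0.08775
ibis: 0.15 × (1−0.8) × 0.3 = 0.009
egret: 0.2 × (1−0.6) × 0.05 = 0.004
P(stork | x) = 0.08775 / 0.10075 ≈ 0.871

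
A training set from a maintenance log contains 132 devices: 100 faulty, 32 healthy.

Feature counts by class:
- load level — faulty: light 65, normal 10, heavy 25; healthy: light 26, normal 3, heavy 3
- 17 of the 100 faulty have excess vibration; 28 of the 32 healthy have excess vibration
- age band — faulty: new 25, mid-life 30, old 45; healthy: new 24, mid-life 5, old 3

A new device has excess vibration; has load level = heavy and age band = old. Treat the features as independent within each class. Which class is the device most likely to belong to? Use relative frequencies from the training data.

faulty: (100/132) × (25/100) × (17/100) × (45/100) ≈ 0.0144886
healthy: (32/132) × (3/32) × (28/32) × (3/32) ≈ 0.00186435
Highest score → faulty.

faulty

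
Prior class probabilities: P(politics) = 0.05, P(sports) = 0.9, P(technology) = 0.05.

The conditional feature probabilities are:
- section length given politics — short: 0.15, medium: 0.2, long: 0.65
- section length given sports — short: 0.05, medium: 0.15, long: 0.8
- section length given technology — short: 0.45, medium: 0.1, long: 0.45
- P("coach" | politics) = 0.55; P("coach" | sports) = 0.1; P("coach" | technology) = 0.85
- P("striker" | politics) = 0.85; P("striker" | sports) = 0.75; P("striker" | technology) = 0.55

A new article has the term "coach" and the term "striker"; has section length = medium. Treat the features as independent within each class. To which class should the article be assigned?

sports

politics: 0.05 × 0.2 × 0.55 × 0.85 = 0.004675
sports: 0.9 × 0.15 × 0.1 × 0.75 = 0.010125
technology: 0.05 × 0.1 × 0.85 × 0.55 = 0.0023375
Highest score → sports.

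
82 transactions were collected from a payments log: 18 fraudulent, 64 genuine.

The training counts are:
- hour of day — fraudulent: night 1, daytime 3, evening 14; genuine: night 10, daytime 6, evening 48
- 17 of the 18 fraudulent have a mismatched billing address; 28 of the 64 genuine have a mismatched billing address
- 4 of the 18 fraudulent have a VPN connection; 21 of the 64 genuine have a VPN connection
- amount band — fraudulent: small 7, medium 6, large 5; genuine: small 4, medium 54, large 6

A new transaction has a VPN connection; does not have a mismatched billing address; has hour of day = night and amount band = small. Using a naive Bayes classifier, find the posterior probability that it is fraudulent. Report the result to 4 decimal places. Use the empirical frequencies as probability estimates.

0.0400

fraudulent: (18/82) × (1/18) × (1/18) × (4/18) × (7/18) ≈ 0.00005855
genuine: (64/82) × (10/64) × (36/64) × (21/64) × (4/64) ≈ 0.00140679
P(fraudulent | x) = 0.00005855 / 0.00146534 ≈ 0.0400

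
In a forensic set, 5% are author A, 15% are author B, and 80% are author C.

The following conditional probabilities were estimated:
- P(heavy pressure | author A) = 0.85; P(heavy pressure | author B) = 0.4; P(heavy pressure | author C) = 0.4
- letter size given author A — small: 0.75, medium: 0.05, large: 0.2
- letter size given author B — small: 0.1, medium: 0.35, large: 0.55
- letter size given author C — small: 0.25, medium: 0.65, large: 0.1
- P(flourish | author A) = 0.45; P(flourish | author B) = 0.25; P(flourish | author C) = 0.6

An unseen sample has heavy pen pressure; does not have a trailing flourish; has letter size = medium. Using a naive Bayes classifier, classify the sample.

author C

author A: 0.05 × 0.85 × 0.05 × (1−0.45) = 0.00116875
author B: 0.15 × 0.4 × 0.35 × (1−0.25) = 0.01575
author C: 0.8 × 0.4 × 0.65 × (1−0.6) = 0.0832
Highest score → author C.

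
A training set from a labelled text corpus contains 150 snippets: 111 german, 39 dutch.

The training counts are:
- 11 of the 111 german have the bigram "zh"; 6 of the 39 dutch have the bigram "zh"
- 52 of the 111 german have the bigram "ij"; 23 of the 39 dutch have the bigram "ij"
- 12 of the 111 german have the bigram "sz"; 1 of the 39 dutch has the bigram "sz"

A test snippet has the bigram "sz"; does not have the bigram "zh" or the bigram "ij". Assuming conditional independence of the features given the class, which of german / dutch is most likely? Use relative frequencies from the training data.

german

german: (111/150) × (100/111) × (59/111) × (12/111) ≈ 0.0383086
dutch: (39/150) × (33/39) × (16/39) × (1/39) ≈ 0.00231427
Highest score → german.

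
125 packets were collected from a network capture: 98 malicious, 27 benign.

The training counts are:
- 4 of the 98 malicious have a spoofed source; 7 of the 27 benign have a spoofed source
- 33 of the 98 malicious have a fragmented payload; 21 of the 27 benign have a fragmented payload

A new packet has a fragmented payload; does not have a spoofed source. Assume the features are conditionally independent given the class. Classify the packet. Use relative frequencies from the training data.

malicious: (98/125) × (94/98) × (33/98) ≈ 0.253224
benign: (27/125) × (20/27) × (21/27) ≈ 0.124444
Highest score → malicious.

malicious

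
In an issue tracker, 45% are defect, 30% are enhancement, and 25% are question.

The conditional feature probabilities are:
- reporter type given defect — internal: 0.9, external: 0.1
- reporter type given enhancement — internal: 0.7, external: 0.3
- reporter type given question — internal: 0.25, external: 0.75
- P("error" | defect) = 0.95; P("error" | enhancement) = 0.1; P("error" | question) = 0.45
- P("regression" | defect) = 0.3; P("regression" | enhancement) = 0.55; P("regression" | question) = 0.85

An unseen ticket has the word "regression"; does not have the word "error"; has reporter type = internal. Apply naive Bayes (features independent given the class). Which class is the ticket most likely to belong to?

enhancement

defect: 0.45 × 0.9 × (1−0.95) × 0.3 = 0.006075
enhancement: 0.3 × 0.7 × (1−0.1) × 0.55 = 0.10395
question: 0.25 × 0.25 × (1−0.45) × 0.85 = 0.02921875
Highest score → enhancement.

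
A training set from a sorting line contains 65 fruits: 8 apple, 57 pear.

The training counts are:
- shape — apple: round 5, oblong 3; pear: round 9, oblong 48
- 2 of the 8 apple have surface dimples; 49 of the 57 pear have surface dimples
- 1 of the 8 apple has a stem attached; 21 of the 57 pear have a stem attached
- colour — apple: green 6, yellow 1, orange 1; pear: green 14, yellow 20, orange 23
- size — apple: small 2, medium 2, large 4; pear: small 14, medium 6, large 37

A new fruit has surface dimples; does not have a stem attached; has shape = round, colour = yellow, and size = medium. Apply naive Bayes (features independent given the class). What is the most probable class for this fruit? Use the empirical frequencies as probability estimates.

pear

apple: (8/65) × (5/8) × (2/8) × (7/8) × (1/8) × (2/8) ≈ 0.000525841
pear: (57/65) × (9/57) × (49/57) × (36/57) × (20/57) × (6/57) ≈ 0.00277658
Highest score → pear.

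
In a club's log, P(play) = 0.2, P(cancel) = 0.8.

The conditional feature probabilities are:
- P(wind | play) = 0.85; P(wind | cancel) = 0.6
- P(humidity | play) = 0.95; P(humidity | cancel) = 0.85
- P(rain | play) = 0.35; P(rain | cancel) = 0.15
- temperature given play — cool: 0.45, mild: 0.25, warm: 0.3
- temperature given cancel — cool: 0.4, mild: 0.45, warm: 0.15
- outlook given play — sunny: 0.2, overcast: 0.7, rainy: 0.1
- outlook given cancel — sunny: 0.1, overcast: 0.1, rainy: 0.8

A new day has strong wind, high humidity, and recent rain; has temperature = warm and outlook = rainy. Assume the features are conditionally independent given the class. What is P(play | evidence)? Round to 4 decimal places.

play: 0.2 × 0.85 × 0.95 × 0.35 × 0.3 × 0.1 = 0.00169575
cancel: 0.8 × 0.6 × 0.85 × 0.15 × 0.15 × 0.8 = 0.007344
P(play | x) = 0.00169575 / 0.00903975 ≈ 0.1876

0.1876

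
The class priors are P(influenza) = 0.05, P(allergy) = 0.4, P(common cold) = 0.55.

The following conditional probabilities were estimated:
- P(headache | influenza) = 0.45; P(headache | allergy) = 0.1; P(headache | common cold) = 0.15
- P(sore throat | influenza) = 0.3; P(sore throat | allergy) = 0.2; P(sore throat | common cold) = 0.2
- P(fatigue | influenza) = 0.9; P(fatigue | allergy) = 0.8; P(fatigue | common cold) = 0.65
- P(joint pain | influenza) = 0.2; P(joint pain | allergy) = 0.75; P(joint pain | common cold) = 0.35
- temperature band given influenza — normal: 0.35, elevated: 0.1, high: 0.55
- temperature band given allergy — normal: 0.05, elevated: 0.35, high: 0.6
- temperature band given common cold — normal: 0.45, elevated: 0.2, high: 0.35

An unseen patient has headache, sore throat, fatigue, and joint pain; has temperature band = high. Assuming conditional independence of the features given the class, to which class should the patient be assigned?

allergy

influenza: 0.05 × 0.45 × 0.3 × 0.9 × 0.2 × 0.55 = 0.00066825
allergy: 0.4 × 0.1 × 0.2 × 0.8 × 0.75 × 0.6 = 0.00288
common cold: 0.55 × 0.15 × 0.2 × 0.65 × 0.35 × 0.35 = 0.0013138125
Highest score → allergy.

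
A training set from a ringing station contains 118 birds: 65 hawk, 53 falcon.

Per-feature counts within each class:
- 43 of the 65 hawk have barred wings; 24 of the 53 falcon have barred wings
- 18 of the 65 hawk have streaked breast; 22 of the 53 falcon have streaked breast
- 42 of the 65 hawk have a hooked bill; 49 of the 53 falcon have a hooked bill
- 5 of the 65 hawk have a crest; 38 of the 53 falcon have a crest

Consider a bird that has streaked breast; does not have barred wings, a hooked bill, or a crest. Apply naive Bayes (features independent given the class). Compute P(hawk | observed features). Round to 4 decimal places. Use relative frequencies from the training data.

hawk: (65/118) × (22/65) × (18/65) × (23/65) × (60/65) ≈ 0.0168637
falcon: (53/118) × (29/53) × (22/53) × (4/53) × (15/53) ≈ 0.00217903
P(hawk | x) = 0.0168637 / 0.01904273 ≈ 0.8856

0.8856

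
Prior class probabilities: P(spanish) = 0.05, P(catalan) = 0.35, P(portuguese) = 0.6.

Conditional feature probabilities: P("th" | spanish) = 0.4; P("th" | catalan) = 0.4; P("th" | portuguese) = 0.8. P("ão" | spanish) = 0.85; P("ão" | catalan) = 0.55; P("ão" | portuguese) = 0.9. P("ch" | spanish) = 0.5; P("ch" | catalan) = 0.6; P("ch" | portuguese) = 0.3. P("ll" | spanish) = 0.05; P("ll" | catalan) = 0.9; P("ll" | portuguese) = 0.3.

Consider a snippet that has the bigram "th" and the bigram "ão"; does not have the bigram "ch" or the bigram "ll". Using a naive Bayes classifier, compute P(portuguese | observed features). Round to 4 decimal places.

0.9499

spanish: 0.05 × 0.4 × 0.85 × (1−0.5) × (1−0.05) = 0.008075
catalan: 0.35 × 0.4 × 0.55 × (1−0.6) × (1−0.9) = 0.00308
portuguese: 0.6 × 0.8 × 0.9 × (1−0.3) × (1−0.3) = 0.21168
P(portuguese | x) = 0.21168 / 0.222835 ≈ 0.9499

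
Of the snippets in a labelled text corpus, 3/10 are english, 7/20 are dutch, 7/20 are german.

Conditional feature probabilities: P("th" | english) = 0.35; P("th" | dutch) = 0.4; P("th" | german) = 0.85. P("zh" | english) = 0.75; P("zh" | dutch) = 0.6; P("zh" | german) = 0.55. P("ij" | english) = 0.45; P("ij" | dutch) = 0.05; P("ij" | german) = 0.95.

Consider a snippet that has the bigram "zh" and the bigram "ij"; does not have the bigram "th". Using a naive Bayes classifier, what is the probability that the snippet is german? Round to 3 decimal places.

0.276

english: 0.3 × (1−0.35) × 0.75 × 0.45 = 0.0658125
dutch: 0.35 × (1−0.4) × 0.6 × 0.05 = 0.0063
german: 0.35 × (1−0.85) × 0.55 × 0.95 = 0.02743125
P(german | x) = 0.02743125 / 0.09954375 ≈ 0.276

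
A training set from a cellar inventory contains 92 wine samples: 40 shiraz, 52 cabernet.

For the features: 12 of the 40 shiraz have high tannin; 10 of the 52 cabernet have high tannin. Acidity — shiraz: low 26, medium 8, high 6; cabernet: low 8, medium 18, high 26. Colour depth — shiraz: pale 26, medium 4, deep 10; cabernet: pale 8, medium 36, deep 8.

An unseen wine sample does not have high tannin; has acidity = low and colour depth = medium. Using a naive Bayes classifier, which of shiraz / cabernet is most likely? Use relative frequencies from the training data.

cabernet

shiraz: (40/92) × (28/40) × (26/40) × (4/40) ≈ 0.0197826
cabernet: (52/92) × (42/52) × (8/52) × (36/52) ≈ 0.0486236
Highest score → cabernet.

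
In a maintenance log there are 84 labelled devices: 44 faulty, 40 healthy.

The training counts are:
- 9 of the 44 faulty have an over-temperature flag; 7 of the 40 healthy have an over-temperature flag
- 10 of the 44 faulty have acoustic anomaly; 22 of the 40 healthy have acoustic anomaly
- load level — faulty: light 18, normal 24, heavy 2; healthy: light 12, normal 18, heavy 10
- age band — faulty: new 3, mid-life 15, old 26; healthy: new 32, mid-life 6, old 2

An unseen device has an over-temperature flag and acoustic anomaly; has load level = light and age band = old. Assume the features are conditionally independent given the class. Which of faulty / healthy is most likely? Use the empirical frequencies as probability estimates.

faulty: (44/84) × (9/44) × (10/44) × (18/44) × (26/44) ≈ 0.00588642
healthy: (40/84) × (7/40) × (22/40) × (12/40) × (2/40) = 0.0006875
Highest score → faulty.

faulty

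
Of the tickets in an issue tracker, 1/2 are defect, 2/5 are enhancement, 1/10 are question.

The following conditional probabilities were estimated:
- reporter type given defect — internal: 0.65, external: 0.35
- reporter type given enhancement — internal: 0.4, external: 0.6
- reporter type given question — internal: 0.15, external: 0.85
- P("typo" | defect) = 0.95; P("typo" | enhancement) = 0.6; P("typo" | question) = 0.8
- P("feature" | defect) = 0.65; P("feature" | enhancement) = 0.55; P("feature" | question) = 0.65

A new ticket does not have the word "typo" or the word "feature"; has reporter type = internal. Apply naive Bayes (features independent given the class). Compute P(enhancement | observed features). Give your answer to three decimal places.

defect: 0.5 × 0.65 × (1−0.95) × (1−0.65) = 0.0056875
enhancement: 0.4 × 0.4 × (1−0.6) × (1−0.55) = 0.0288
question: 0.1 × 0.15 × (1−0.8) × (1−0.65) = 0.00105
P(enhancement | x) = 0.0288 / 0.0355375 ≈ 0.810

0.810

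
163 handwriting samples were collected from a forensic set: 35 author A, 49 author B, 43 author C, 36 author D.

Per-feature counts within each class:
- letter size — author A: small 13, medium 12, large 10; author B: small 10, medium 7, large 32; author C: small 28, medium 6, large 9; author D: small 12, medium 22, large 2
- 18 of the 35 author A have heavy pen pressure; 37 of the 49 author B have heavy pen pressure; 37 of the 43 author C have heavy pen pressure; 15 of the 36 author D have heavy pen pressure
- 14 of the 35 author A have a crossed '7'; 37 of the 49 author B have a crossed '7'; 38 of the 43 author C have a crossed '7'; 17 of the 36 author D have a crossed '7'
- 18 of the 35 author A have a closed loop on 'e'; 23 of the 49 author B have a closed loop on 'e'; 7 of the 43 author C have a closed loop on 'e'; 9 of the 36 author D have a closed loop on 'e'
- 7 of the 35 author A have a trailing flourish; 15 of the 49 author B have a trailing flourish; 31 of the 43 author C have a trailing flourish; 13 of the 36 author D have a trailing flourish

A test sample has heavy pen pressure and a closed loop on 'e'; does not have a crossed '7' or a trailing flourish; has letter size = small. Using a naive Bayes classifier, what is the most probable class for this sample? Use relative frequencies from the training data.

author A

author A: (35/163) × (13/35) × (18/35) × (21/35) × (18/35) × (28/35) ≈ 0.0101253
author B: (49/163) × (10/49) × (37/49) × (12/49) × (23/49) × (34/49) ≈ 0.00369503
author C: (43/163) × (28/43) × (37/43) × (5/43) × (7/43) × (12/43) ≈ 0.000780814
author D: (36/163) × (12/36) × (15/36) × (19/36) × (9/36) × (23/36) ≈ 0.00258582
Highest score → author A.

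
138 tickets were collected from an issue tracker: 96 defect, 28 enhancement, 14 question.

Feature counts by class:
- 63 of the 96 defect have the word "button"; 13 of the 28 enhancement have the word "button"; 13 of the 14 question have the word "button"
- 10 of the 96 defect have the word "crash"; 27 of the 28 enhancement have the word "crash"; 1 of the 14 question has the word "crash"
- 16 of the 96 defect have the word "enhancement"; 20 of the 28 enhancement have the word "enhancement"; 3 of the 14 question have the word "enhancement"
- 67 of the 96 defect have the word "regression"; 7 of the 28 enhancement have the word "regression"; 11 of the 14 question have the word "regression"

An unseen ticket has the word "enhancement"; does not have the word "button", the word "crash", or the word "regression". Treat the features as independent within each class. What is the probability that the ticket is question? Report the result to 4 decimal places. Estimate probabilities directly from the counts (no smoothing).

0.0235

defect: (96/138) × (33/96) × (86/96) × (16/96) × (29/96) ≈ 0.0107854
enhancement: (28/138) × (15/28) × (1/28) × (20/28) × (21/28) ≈ 0.00207964
question: (14/138) × (1/14) × (13/14) × (3/14) × (3/14) ≈ 0.000308975
P(question | x) = 0.000308975 / 0.013174015 ≈ 0.0235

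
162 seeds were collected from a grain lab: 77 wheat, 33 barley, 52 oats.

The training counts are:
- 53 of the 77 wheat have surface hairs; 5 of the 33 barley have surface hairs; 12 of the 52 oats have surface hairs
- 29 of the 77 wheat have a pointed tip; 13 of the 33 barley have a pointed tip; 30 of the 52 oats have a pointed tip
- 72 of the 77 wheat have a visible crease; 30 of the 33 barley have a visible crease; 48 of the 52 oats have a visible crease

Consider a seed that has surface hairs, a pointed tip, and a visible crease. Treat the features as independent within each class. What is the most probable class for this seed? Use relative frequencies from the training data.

wheat

wheat: (77/162) × (53/77) × (29/77) × (72/77) ≈ 0.115215
barley: (33/162) × (5/33) × (13/33) × (30/33) ≈ 0.0110533
oats: (52/162) × (12/52) × (30/52) × (48/52) ≈ 0.0394477
Highest score → wheat.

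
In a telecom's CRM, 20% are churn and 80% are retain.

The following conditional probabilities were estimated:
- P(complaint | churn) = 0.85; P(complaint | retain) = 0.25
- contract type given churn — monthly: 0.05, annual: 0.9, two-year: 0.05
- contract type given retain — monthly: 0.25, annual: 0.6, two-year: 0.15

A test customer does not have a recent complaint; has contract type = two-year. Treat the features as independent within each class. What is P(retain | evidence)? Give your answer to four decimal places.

churn: 0.2 × (1−0.85) × 0.05 = 0.0015
retain: 0.8 × (1−0.25) × 0.15 = 0.09
P(retain | x) = 0.09 / 0.0915 ≈ 0.9836

0.9836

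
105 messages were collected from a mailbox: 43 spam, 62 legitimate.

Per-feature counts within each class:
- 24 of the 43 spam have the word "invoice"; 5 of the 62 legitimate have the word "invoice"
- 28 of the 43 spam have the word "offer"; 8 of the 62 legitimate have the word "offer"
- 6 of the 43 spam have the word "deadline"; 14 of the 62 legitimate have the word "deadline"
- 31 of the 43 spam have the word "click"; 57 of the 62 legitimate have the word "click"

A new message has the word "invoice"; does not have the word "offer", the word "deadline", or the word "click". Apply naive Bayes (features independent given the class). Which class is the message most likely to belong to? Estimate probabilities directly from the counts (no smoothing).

spam: (43/105) × (24/43) × (15/43) × (37/43) × (12/43) ≈ 0.0191466
legitimate: (62/105) × (5/62) × (54/62) × (48/62) × (5/62) ≈ 0.00258947
Highest score → spam.

spam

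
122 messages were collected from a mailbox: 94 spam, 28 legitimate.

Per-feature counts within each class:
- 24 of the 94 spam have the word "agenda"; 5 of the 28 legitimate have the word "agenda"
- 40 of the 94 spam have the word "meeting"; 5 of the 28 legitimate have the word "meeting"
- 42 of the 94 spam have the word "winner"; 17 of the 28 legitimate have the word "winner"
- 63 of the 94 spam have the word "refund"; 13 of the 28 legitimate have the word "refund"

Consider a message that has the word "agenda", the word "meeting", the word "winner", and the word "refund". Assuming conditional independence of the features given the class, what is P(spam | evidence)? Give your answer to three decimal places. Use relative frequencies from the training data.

spam: (94/122) × (24/94) × (40/94) × (42/94) × (63/94) ≈ 0.0250679
legitimate: (28/122) × (5/28) × (5/28) × (17/28) × (13/28) ≈ 0.002063
P(spam | x) = 0.0250679 / 0.0271309 ≈ 0.924

0.924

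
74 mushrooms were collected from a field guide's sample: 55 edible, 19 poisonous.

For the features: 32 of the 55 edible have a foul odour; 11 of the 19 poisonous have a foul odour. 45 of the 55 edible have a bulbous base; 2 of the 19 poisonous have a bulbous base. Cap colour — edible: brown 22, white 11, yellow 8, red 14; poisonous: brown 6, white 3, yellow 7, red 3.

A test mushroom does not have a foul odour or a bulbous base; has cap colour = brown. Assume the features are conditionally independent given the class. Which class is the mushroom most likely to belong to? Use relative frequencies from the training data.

poisonous

edible: (55/74) × (23/55) × (10/55) × (22/55) ≈ 0.0226044
poisonous: (19/74) × (8/19) × (17/19) × (6/19) ≈ 0.0305458
Highest score → poisonous.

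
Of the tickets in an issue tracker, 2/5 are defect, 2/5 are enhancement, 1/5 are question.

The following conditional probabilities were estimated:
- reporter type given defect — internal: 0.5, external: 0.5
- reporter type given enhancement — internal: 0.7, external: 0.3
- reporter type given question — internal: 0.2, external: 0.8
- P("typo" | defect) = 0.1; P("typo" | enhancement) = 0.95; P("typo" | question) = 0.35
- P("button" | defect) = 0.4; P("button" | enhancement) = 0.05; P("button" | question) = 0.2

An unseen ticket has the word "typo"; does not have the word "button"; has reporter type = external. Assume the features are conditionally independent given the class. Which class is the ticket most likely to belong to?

defect: 0.4 × 0.5 × 0.1 × (1−0.4) = 0.012
enhancement: 0.4 × 0.3 × 0.95 × (1−0.05) = 0.1083
question: 0.2 × 0.8 × 0.35 × (1−0.2) = 0.0448
Highest score → enhancement.

enhancement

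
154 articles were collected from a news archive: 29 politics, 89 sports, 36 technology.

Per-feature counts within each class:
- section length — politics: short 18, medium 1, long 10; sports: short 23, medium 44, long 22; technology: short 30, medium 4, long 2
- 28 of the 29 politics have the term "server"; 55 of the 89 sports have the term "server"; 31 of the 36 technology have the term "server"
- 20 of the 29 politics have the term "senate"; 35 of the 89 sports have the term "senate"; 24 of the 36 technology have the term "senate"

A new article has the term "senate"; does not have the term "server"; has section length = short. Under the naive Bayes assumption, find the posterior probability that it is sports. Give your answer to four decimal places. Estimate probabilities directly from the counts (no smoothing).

0.5187

politics: (29/154) × (18/29) × (1/29) × (20/29) ≈ 0.00277962
sports: (89/154) × (23/89) × (34/89) × (35/89) ≈ 0.0224375
technology: (36/154) × (30/36) × (5/36) × (24/36) ≈ 0.0180375
P(sports | x) = 0.0224375 / 0.04325462 ≈ 0.5187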